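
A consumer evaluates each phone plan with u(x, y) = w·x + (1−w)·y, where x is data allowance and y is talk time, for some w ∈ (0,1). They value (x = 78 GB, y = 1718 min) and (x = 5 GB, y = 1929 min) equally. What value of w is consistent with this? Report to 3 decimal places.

w = 0.743

Equating utilities: w·78 + (1−w)·1718 = w·5 + (1−w)·1929.
Rearranging, 73·w − 211·(1−w) = 0.
So w/(1−w) = 211/73 = 2.8904, giving w = 211/(73+211) = 0.743.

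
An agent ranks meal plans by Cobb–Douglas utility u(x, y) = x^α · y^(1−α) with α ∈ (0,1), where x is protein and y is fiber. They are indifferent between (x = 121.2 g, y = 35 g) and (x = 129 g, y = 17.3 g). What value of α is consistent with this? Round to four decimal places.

α ≈ 0.9187

The Cobb–Douglas utilities coincide, so 121.2^α·35^(1−α) = 129^α·17.3^(1−α).
Taking logs: α·ln 121.2 + (1−α)·ln 35 = α·ln 129 + (1−α)·ln 17.3, i.e. α·-0.0623703 = (1−α)·-0.7046416.
With A = -0.0623703 and B = -0.7046416: α·A = (1−α)·B, so α = B/(A+B) = -0.7046416/-0.7670119 ≈ 0.9187.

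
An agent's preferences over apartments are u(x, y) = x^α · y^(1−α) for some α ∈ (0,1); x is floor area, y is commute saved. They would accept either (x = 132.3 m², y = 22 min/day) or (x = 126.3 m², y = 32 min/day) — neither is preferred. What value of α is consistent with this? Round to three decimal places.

Set the two utilities equal: 132.3^α·22^(1−α) = 126.3^α·32^(1−α).
Taking logs: α·ln 132.3 + (1−α)·ln 22 = α·ln 126.3 + (1−α)·ln 32, i.e. α·0.046412 = (1−α)·0.374693.
With A = 0.046412 and B = 0.374693: α·A = (1−α)·B, so α = B/(A+B) = 0.374693/0.421105 ≈ 0.890.

α ≈ 0.890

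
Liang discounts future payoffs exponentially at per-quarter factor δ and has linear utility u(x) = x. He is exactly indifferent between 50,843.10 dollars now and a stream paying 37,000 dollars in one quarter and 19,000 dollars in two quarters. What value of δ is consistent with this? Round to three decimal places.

Present value of the stream is 37000·δ + 19000·δ². Indifference gives 37000δ + 19000δ² = 50843.10.
That is, 19000δ² + 37000δ − 50843.10 = 0, a quadratic in δ.
The positive root is δ = [−37000 + √(37000² + 4·19000·50843.10)] / (2·19000) = (−37000 + 72340.000)/38000 ≈ 0.930.

δ ≈ 0.930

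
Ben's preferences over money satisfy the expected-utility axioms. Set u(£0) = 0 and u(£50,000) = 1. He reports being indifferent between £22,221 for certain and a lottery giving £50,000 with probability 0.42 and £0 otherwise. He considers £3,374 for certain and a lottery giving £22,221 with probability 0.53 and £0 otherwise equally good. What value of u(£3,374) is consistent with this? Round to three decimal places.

0.223

First, u(£22,221) = 0.42·u(£50,000) + 0.58·u(£0) = 0.42.
Then u(£3,374) = 0.53·u(£22,221) + 0.47·u(£0) = 0.53·0.42 + 0.47·0.00 = 0.2226.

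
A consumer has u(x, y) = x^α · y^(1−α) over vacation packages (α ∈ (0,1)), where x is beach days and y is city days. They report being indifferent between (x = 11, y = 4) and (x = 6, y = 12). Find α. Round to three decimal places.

α ≈ 0.644

The Cobb–Douglas utilities coincide, so 11^α·4^(1−α) = 6^α·12^(1−α).
Taking logs: α·ln 11 + (1−α)·ln 4 = α·ln 6 + (1−α)·ln 12, i.e. α·0.606136 = (1−α)·1.098612.
With A = 0.606136 and B = 1.098612: α·A = (1−α)·B, so α = B/(A+B) = 1.098612/1.704748 ≈ 0.644.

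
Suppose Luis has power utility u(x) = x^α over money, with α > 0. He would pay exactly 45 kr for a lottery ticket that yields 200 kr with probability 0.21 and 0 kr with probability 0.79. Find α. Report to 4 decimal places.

α ≈ 1.0463

EU(lottery) = 0.21·200^α + 0.79·0 = 0.21·200^α.
Indifference: 45^α = 0.21·200^α, so (45/200)^α = 0.21.
Taking logs: α·ln(45/200) = ln(0.21), so α = -1.5606477 / -1.4916549 ≈ 1.0463.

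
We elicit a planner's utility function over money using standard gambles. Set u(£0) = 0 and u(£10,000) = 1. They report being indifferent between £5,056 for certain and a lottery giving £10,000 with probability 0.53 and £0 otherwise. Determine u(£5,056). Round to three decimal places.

u(£5,056) equals the lottery's expected utility: 0.53·1 + 0.47·0 = 0.53.

0.530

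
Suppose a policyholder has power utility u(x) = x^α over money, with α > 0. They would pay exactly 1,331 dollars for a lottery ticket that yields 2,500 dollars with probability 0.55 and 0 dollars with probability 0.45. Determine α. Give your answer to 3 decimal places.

α ≈ 0.948

Since u(0) = 0, the lottery's EU is 0.55·2500^α.
Setting u(1331) equal to that: 1331^α = 0.55·2500^α ⇒ (1331/2500)^α = 0.55.
Take logs: α = ln 0.55 / ln(1331/2500) ≈ 0.94841.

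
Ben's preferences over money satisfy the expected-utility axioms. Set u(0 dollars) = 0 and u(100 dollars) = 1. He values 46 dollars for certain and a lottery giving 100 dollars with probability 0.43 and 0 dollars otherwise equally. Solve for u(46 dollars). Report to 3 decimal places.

0.430

u(46 dollars) equals the lottery's expected utility: 0.43·1 + 0.57·0 = 0.43.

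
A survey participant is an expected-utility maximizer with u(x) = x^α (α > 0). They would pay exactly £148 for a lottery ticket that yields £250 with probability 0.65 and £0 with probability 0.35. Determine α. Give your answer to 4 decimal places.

Since u(0) = 0, the lottery's EU is 0.65·250^α.
Setting u(148) equal to that: 148^α = 0.65·250^α ⇒ (148/250)^α = 0.65.
Take logs: α = ln 0.65 / ln(148/250) ≈ 0.821715.

α ≈ 0.8217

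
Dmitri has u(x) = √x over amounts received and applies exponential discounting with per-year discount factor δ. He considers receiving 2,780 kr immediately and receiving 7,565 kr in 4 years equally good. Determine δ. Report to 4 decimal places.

δ ≈ 0.8824

Indifference means u(2780) = δ^4 · u(7565), so δ^4 = u(2780)/u(7565).
With u(x) = √x: δ^4 = √2780/√7565 = √(2780/7565) = 0.60620.
Hence δ = (0.60620)^(1/4) = 0.882378.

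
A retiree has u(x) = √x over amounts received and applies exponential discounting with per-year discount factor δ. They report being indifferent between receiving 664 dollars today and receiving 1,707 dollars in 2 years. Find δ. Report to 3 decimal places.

δ ≈ 0.790

Indifference means u(664) = δ^2 · u(1707), so δ^2 = u(664)/u(1707).
Since u(x) = √x, δ^2 = √(664/1707) = 0.62369.
Hence δ = (0.62369)^(1/2) = 0.78974.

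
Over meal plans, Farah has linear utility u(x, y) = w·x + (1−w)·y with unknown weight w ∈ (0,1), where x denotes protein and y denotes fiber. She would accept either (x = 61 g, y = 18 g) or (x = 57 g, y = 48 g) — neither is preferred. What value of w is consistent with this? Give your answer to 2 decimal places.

w = 0.88

Indifference: w·61 + (1−w)·18 = w·57 + (1−w)·48.
Rearranging, 4·w − 30·(1−w) = 0.
The marginal rate of substitution is 30/4, so w = 30/(4+30) = 0.88.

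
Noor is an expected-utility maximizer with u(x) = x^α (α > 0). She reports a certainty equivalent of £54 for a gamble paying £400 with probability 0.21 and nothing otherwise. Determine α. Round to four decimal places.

α ≈ 0.7794

Since u(0) = 0, the lottery's EU is 0.21·400^α.
Setting u(54) equal to that: 54^α = 0.21·400^α ⇒ (54/400)^α = 0.21.
Taking logs: α·ln(54/400) = ln(0.21), so α = -1.5606477 / -2.0024805 ≈ 0.7794.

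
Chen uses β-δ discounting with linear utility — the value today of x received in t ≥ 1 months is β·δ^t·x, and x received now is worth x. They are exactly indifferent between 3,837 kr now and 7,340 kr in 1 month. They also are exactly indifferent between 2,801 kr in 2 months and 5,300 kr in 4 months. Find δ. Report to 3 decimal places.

From the later pair, β·δ^2·2801 = β·δ^4·5300; dividing through, δ^2 = 2801/5300 = 0.52849, so δ = 0.72697.

δ ≈ 0.727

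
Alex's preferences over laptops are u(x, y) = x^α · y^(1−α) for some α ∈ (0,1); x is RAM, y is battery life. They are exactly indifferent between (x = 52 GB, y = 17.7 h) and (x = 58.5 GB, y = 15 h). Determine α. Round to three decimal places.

α ≈ 0.584

Indifference: 52^α · 17.7^(1−α) = 58.5^α · 15^(1−α).
(52/58.5)^α = (15/17.7)^(1−α); take logs: α·ln(52/58.5) = (1−α)·ln(15/17.7), i.e. α·-0.117783 = (1−α)·-0.165514.
So α/(1−α) = (-0.165514)/(-0.117783) = 1.405245, and α = 1.405245/2.405245 ≈ 0.584.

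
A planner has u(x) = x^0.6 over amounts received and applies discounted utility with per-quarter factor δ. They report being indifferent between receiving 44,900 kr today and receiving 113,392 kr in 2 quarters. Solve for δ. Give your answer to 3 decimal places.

δ ≈ 0.757

Indifference means u(44900) = δ^2 · u(113392), so δ^2 = u(44900)/u(113392).
With u(x) = x^0.6: δ^2 = 44900^0.6/113392^0.6 = (44900/113392)^0.6 = 0.57359.
Hence δ = (0.57359)^(1/2) = 0.75735.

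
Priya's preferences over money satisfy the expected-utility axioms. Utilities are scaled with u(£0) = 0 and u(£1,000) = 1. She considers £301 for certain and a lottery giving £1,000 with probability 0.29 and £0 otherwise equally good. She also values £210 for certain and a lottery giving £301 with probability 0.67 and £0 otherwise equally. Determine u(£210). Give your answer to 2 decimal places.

0.19

From the first indifference, u(£301) = 0.29·u(£1,000) + 0.71·u(£0) = 0.29·1 + 0.71·0 = 0.29.
The second indifference gives u(£210) = 0.67·u(£301) + 0.33·u(£0) = 0.67·0.29 + 0.33·0.00 = 0.1943.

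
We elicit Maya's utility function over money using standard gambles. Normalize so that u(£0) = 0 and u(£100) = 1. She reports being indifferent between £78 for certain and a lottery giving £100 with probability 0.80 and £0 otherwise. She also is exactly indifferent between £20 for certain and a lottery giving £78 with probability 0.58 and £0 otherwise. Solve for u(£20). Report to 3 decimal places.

0.464

The first gamble pins u(£78): it must equal 0.80·1 + 0.20·0 = 0.80.
Then u(£20) = 0.58·u(£78) + 0.42·u(£0) = 0.58·0.80 + 0.42·0.00 = 0.4640.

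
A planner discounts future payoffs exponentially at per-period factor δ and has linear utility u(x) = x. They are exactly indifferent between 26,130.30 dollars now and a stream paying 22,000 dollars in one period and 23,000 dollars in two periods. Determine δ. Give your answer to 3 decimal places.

Equating present values: 26130.30 = 22000δ + 23000δ².
So 23000δ² + 22000δ − 26130.30 = 0.
δ = (−22000 + √(22000² + 4·23000·26130.30)) / (2·23000) = (−22000 + √2887987600.00) / 46000 ≈ 0.690.

δ ≈ 0.690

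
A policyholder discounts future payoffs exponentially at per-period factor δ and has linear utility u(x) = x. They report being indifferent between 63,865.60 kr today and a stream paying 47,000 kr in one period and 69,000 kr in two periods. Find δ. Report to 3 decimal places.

The stream is worth 47000δ + 69000δ² today, so 47000δ + 69000δ² = 63865.60.
So 69000δ² + 47000δ − 63865.60 = 0.
δ = (−47000 + √(47000² + 4·69000·63865.60)) / (2·69000) = (−47000 + √19835905600.00) / 138000 ≈ 0.680.

δ ≈ 0.680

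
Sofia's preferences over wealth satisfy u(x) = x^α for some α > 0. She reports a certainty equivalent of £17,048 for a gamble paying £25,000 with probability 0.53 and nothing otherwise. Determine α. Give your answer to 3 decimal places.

α ≈ 1.658

The lottery's expected utility is 0.53·u(25000) + 0.47·u(0) = 0.53·25000^α (since u(0) = 0 for α > 0).
Setting u(17048) equal to that: 17048^α = 0.53·25000^α ⇒ (17048/25000)^α = 0.53.
α = ln(0.53) / ln(17048/25000) = -0.634878/-0.382843 ≈ 1.658.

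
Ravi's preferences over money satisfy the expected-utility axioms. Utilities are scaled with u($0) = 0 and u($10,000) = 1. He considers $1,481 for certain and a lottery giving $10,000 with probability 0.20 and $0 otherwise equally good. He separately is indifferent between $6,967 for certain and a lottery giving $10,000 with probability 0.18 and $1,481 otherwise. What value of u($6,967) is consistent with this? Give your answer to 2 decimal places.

0.34

The first gamble pins u($1,481): it must equal 0.20·1 + 0.80·0 = 0.20.
The second indifference gives u($6,967) = 0.18·u($10,000) + 0.82·u($1,481) = 0.18·1.00 + 0.82·0.20 = 0.3440.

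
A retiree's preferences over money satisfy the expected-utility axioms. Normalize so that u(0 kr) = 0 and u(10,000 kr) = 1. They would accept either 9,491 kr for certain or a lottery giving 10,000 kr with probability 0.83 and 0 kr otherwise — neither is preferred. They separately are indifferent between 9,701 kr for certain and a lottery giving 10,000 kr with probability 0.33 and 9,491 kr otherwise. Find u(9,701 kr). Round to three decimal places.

0.886

The first gamble pins u(9,491 kr): it must equal 0.83·1 + 0.17·0 = 0.83.
Then u(9,701 kr) = 0.33·u(10,000 kr) + 0.67·u(9,491 kr) = 0.33·1.00 + 0.67·0.83 = 0.8861.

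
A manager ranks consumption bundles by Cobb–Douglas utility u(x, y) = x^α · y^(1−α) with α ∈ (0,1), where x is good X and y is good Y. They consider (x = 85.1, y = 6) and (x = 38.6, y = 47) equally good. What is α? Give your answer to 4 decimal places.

Set the two utilities equal: 85.1^α·6^(1−α) = 38.6^α·47^(1−α).
(85.1/38.6)^α = (47/6)^(1−α); take logs: α·ln(85.1/38.6) = (1−α)·ln(47/6), i.e. α·0.7905748 = (1−α)·2.0583881.
With A = 0.7905748 and B = 2.0583881: α·A = (1−α)·B, so α = B/(A+B) = 2.0583881/2.8489629 ≈ 0.7225.

α ≈ 0.7225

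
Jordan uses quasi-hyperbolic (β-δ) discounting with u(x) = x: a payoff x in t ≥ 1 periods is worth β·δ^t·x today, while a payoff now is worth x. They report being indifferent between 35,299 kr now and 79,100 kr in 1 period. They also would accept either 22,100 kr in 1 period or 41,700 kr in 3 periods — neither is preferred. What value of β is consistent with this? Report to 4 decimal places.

The second indifference involves only future payoffs, so β cancels: β·δ^1·22100 = β·δ^3·41700, giving δ^2 = 22100/41700 = 0.52998, so δ = 0.72799.
The first indifference: 35299 = β·δ·79100, so β = 35299/(δ·79100) = 35299/(0.72799·79100) ≈ 0.6130.

β ≈ 0.6130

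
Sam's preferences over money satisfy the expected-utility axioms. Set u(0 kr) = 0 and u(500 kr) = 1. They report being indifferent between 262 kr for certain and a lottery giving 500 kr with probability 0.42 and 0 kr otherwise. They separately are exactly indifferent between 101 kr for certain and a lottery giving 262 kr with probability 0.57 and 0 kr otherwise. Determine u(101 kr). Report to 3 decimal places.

0.239

The first gamble pins u(262 kr): it must equal 0.42·1 + 0.58·0 = 0.42.
The second indifference gives u(101 kr) = 0.57·u(262 kr) + 0.43·u(0 kr) = 0.57·0.42 + 0.43·0.00 = 0.2394.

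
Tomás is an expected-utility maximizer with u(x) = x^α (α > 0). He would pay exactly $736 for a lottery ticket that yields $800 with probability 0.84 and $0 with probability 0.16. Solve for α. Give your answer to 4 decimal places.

α ≈ 2.0910

The lottery's expected utility is 0.84·u(800) + 0.16·u(0) = 0.84·800^α (since u(0) = 0 for α > 0).
Indifference: 736^α = 0.84·800^α, so (736/800)^α = 0.84.
Taking logs: α·ln(736/800) = ln(0.84), so α = -0.1743534 / -0.0833816 ≈ 2.0910.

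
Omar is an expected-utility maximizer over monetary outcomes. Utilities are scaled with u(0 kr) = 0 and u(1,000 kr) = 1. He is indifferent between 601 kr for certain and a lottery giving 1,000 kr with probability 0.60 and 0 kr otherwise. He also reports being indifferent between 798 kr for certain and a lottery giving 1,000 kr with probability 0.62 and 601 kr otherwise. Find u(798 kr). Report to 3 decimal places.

From the first indifference, u(601 kr) = 0.60·u(1,000 kr) + 0.40·u(0 kr) = 0.60·1 + 0.40·0 = 0.60.
Then u(798 kr) = 0.62·u(1,000 kr) + 0.38·u(601 kr) = 0.62·1.00 + 0.38·0.60 = 0.8480.

0.848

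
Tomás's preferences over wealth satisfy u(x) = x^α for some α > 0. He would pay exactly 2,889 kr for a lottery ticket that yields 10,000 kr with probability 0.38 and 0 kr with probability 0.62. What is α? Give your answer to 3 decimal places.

The lottery's expected utility is 0.38·u(10000) + 0.62·u(0) = 0.38·10000^α (since u(0) = 0 for α > 0).
Indifference: 2889^α = 0.38·10000^α, so (2889/10000)^α = 0.38.
α = ln(0.38) / ln(2889/10000) = -0.967584/-1.241675 ≈ 0.779.

α ≈ 0.779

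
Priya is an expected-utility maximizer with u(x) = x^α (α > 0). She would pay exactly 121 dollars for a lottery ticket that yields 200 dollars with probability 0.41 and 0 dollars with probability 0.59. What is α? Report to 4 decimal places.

α ≈ 1.7742

The lottery's expected utility is 0.41·u(200) + 0.59·u(0) = 0.41·200^α (since u(0) = 0 for α > 0).
Indifference: 121^α = 0.41·200^α, so (121/200)^α = 0.41.
Taking logs: α·ln(121/200) = ln(0.41), so α = -0.8915981 / -0.5025268 ≈ 1.7742.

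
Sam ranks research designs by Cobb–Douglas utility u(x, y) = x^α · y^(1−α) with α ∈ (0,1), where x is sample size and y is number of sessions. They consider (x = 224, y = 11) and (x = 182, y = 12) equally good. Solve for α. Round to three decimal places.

The Cobb–Douglas utilities coincide, so 224^α·11^(1−α) = 182^α·12^(1−α).
Rearrange to (224/182)^α = (12/11)^(1−α) and take logs: α·0.207639 = (1−α)·0.087011.
Thus α·(0.294650) = 0.087011, so α = 0.087011/0.294650 ≈ 0.295.

α ≈ 0.295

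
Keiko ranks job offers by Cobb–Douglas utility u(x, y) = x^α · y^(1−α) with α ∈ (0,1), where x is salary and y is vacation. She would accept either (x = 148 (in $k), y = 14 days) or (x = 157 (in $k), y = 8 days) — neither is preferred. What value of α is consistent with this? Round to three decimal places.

α ≈ 0.905

Set the two utilities equal: 148^α·14^(1−α) = 157^α·8^(1−α).
(148/157)^α = (8/14)^(1−α); take logs: α·ln(148/157) = (1−α)·ln(8/14), i.e. α·-0.059034 = (1−α)·-0.559616.
So α/(1−α) = (-0.559616)/(-0.059034) = 9.479554, and α = 9.479554/10.479554 ≈ 0.905.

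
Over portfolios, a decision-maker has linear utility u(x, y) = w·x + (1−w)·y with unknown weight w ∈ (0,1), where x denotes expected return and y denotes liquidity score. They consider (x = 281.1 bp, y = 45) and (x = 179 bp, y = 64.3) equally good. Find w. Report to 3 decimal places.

w = 0.159

Equating utilities: w·281.1 + (1−w)·45 = w·179 + (1−w)·64.3.
Collecting terms: w·102.1 = (1−w)·19.3.
Hence w = 19.3/(102.1+19.3) = 19.3/121.4 = 0.159.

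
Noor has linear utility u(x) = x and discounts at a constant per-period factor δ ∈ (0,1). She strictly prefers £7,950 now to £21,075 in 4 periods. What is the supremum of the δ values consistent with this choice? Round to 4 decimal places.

Comparing present values: 7950 > δ^4·21075.
Hence δ^4 < 7950/21075 = 0.37722, and x ↦ x^(1/4) is increasing on (0,∞).
δ < 0.37722^(1/4) = 0.7837.

δ < 0.7837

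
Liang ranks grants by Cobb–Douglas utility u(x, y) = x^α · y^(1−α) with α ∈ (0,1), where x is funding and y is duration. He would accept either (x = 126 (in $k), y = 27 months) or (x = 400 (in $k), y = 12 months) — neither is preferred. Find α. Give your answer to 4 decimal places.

Indifference: 126^α · 27^(1−α) = 400^α · 12^(1−α).
Rearrange to (126/400)^α = (12/27)^(1−α) and take logs: α·-1.1551826 = (1−α)·-0.8109302.
So α/(1−α) = (-0.8109302)/(-1.1551826) = 0.7019931, and α = 0.7019931/1.7019931 ≈ 0.4125.

α ≈ 0.4125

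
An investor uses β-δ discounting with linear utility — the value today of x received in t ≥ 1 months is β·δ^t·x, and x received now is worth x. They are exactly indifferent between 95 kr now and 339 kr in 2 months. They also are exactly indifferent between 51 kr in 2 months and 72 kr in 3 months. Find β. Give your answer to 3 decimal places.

β ≈ 0.559

Both payoffs in the second observation are in the future, so β drops out: δ^2·51 = δ^3·72 ⇒ δ = 51/72 = 0.70833.
Now use the now-vs-future pair: 95 = β·δ^2·339 gives β = 95/(0.50174·339) ≈ 0.559.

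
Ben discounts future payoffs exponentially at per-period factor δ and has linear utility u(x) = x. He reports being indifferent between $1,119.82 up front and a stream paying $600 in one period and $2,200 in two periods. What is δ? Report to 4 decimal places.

Equating present values: 1119.82 = 600δ + 2200δ².
Rearranged: 2200δ² + 600δ − 1119.82 = 0.
The positive root is δ = [−600 + √(600² + 4·2200·1119.82)] / (2·2200) = (−600 + 3196.000)/4400 ≈ 0.5900.

δ ≈ 0.5900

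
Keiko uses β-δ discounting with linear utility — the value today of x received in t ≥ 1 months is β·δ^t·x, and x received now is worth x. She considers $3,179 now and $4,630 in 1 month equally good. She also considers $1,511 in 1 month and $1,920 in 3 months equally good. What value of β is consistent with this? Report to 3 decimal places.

Both payoffs in the second observation are in the future, so β drops out: δ^1·1511 = δ^3·1920 ⇒ δ^2 = 1511/1920 = 0.78698, so δ = 0.88712.
Substituting δ into 3179 = β·δ·4630: β = 3179/(4107.358) ≈ 0.774.

β ≈ 0.774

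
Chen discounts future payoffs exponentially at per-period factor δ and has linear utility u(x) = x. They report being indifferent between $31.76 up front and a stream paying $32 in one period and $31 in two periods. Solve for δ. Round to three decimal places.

δ ≈ 0.620

The stream is worth 32δ + 31δ² today, so 32δ + 31δ² = 31.76.
Rearranged: 31δ² + 32δ − 31.76 = 0.
By the quadratic formula (taking the positive root), δ = (−32 + √4962.24) / 62 ≈ 0.620.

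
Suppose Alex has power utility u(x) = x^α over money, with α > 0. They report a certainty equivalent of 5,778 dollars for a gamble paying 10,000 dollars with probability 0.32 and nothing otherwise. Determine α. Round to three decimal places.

α ≈ 2.077

Since u(0) = 0, the lottery's EU is 0.32·10000^α.
Setting u(5778) equal to that: 5778^α = 0.32·10000^α ⇒ (5778/10000)^α = 0.32.
α = ln(0.32) / ln(5778/10000) = -1.139434/-0.548527 ≈ 2.077.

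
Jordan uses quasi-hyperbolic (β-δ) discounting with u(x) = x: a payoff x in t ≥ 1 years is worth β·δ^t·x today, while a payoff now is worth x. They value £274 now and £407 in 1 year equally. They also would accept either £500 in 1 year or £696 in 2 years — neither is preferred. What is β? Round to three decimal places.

β ≈ 0.937

From the later pair, β·δ^1·500 = β·δ^2·696; dividing through, δ = 500/696 = 0.71839.
Substituting δ into 274 = β·δ·407: β = 274/(292.385) ≈ 0.937.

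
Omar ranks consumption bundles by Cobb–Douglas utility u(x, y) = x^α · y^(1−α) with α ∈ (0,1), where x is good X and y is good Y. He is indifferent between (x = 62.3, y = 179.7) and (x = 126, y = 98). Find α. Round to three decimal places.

α ≈ 0.463

Set the two utilities equal: 62.3^α·179.7^(1−α) = 126^α·98^(1−α).
Rearrange to (62.3/126)^α = (98/179.7)^(1−α) and take logs: α·-0.704320 = (1−α)·-0.606321.
With A = -0.704320 and B = -0.606321: α·A = (1−α)·B, so α = B/(A+B) = -0.606321/-1.310641 ≈ 0.463.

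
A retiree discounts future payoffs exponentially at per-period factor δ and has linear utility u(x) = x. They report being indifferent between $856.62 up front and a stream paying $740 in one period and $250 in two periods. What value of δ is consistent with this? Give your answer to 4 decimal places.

The stream is worth 740δ + 250δ² today, so 740δ + 250δ² = 856.62.
Rearranged: 250δ² + 740δ − 856.62 = 0.
By the quadratic formula (taking the positive root), δ = (−740 + √1404220.00) / 500 ≈ 0.8900.

δ ≈ 0.8900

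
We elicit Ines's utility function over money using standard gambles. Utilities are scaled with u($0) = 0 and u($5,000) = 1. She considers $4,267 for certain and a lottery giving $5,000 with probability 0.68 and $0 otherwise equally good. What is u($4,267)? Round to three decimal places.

u($4,267) equals the lottery's expected utility: 0.68·1 + 0.32·0 = 0.68.

0.680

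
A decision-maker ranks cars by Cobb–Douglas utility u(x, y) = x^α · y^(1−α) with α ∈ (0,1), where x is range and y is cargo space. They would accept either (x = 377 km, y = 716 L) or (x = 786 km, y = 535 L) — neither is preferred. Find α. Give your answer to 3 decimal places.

α ≈ 0.284

The Cobb–Douglas utilities coincide, so 377^α·716^(1−α) = 786^α·535^(1−α).
Taking logs: α·ln 377 + (1−α)·ln 716 = α·ln 786 + (1−α)·ln 535, i.e. α·-0.734712 = (1−α)·-0.291413.
So α/(1−α) = (-0.291413)/(-0.734712) = 0.396636, and α = 0.396636/1.396636 ≈ 0.284.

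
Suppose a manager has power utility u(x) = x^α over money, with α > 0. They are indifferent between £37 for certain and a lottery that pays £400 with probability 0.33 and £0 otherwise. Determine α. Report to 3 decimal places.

EU(lottery) = 0.33·400^α + 0.67·0 = 0.33·400^α.
Setting u(37) equal to that: 37^α = 0.33·400^α ⇒ (37/400)^α = 0.33.
Take logs: α = ln 0.33 / ln(37/400) ≈ 0.46572.

α ≈ 0.466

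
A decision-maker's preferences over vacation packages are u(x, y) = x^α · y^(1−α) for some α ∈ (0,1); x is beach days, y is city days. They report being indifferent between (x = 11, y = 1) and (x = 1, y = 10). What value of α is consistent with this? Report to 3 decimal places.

α ≈ 0.490

Indifference: 11^α · 1^(1−α) = 1^α · 10^(1−α).
Taking logs: α·ln 11 + (1−α)·ln 1 = α·ln 1 + (1−α)·ln 10, i.e. α·2.397895 = (1−α)·2.302585.
Thus α·(4.700480) = 2.302585, so α = 2.302585/4.700480 ≈ 0.490.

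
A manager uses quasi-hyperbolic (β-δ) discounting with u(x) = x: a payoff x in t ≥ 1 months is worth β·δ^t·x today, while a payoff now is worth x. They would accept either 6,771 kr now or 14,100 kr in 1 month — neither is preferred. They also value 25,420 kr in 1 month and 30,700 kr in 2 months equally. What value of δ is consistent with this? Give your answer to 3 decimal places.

Both payoffs in the second observation are in the future, so β drops out: δ^1·25420 = δ^2·30700 ⇒ δ = 25420/30700 = 0.82801.

δ ≈ 0.828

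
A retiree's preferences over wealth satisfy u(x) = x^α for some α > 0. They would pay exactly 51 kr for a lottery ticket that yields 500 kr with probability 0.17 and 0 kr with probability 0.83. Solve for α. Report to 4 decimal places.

Since u(0) = 0, the lottery's EU is 0.17·500^α.
Indifference: 51^α = 0.17·500^α, so (51/500)^α = 0.17.
Take logs: α = ln 0.17 / ln(51/500) ≈ 0.776227.

α ≈ 0.7762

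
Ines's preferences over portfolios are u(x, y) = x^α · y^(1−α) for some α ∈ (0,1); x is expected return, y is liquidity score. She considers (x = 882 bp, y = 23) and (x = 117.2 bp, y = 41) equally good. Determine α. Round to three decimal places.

Indifference: 882^α · 23^(1−α) = 117.2^α · 41^(1−α).
Taking logs: α·ln 882 + (1−α)·ln 23 = α·ln 117.2 + (1−α)·ln 41, i.e. α·2.018310 = (1−α)·0.578078.
Thus α·(2.596388) = 0.578078, so α = 0.578078/2.596388 ≈ 0.223.

α ≈ 0.223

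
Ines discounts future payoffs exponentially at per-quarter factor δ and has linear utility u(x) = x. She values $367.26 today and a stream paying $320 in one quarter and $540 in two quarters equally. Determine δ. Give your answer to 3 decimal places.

Present value of the stream is 320·δ + 540·δ². Indifference gives 320δ + 540δ² = 367.26.
So 540δ² + 320δ − 367.26 = 0.
By the quadratic formula (taking the positive root), δ = (−320 + √895681.60) / 1080 ≈ 0.580.

δ ≈ 0.580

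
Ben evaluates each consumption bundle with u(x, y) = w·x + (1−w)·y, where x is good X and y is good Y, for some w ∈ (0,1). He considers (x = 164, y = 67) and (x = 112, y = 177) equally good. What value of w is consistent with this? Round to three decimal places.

w = 0.679

Equating utilities: w·164 + (1−w)·67 = w·112 + (1−w)·177.
w·(164−112) = (1−w)·(177−67), i.e. w·52 = (1−w)·110.
So w/(1−w) = 110/52 = 2.1154, giving w = 110/(52+110) = 0.679.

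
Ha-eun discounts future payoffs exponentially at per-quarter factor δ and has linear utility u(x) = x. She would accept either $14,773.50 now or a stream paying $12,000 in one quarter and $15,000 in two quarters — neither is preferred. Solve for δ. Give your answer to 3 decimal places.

δ ≈ 0.670

Equating present values: 14773.50 = 12000δ + 15000δ².
So 15000δ² + 12000δ − 14773.50 = 0.
By the quadratic formula (taking the positive root), δ = (−12000 + √1030410000.00) / 30000 ≈ 0.670.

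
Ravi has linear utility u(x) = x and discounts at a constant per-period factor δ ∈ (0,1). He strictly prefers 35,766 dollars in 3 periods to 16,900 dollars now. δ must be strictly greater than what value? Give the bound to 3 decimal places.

δ > 0.779

Under u(x) = x this choice says 16900 < δ^3·35766.
Dividing by 35766: δ^3 > 0.47252. Both sides are positive, so the cube root keeps the direction.
δ > 0.47252^(1/3) = 0.779.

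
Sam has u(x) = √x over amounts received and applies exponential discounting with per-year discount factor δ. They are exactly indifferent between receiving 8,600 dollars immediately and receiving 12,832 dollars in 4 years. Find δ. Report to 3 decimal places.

δ ≈ 0.951

Equating discounted utilities: u(8600) = δ^4·u(12832) ⇒ δ^4 = u(8600)/u(12832).
Since u(x) = √x, δ^4 = √(8600/12832) = 0.81866.
So δ = 0.81866^(1/4) ≈ 0.951.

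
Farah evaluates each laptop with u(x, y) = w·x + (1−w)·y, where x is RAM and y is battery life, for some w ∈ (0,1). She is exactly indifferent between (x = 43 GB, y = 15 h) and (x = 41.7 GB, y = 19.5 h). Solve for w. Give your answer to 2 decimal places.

Equating utilities: w·43 + (1−w)·15 = w·41.7 + (1−w)·19.5.
Collecting terms: w·1.3 = (1−w)·4.5.
Hence w = 4.5/(1.3+4.5) = 4.5/5.8 = 0.78.

w = 0.78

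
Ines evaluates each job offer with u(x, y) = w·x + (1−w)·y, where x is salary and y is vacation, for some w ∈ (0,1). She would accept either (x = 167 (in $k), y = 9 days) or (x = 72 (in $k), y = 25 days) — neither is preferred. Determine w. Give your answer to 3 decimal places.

u(167,9) = u(72,25) means w·167 + (1−w)·9 = w·72 + (1−w)·25.
w·(167−72) = (1−w)·(25−9), i.e. w·95 = (1−w)·16.
So w/(1−w) = 16/95 = 0.1684, giving w = 16/(95+16) = 0.144.

w = 0.144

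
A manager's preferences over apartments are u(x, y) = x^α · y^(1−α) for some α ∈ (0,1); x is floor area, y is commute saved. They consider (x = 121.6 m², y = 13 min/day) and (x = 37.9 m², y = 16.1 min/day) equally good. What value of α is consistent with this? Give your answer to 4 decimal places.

α ≈ 0.1550

The Cobb–Douglas utilities coincide, so 121.6^α·13^(1−α) = 37.9^α·16.1^(1−α).
Taking logs: α·ln 121.6 + (1−α)·ln 13 = α·ln 37.9 + (1−α)·ln 16.1, i.e. α·1.1657859 = (1−α)·0.2138699.
Thus α·(1.3796558) = 0.2138699, so α = 0.2138699/1.3796558 ≈ 0.1550.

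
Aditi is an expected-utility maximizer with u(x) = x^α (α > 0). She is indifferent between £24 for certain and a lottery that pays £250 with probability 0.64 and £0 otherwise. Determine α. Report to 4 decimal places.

The lottery's expected utility is 0.64·u(250) + 0.36·u(0) = 0.64·250^α (since u(0) = 0 for α > 0).
Indifference: 24^α = 0.64·250^α, so (24/250)^α = 0.64.
α = ln(0.64) / ln(24/250) = -0.4462871/-2.3434071 ≈ 0.1904.

α ≈ 0.1904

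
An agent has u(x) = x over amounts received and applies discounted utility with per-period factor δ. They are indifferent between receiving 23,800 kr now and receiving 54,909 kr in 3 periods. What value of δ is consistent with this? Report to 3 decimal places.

δ ≈ 0.757

The payoff in 3 periods is discounted by δ^3, so u(23800) = δ^3·u(54909) and δ^3 = u(23800)/u(54909).
With u(x) = x: δ^3 = 23800/54909 = 0.43344.
Hence δ = (0.43344)^(1/3) = 0.75679.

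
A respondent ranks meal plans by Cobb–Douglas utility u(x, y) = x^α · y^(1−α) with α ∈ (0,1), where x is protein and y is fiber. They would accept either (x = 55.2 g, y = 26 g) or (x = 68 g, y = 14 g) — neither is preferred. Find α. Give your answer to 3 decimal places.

α ≈ 0.748

The Cobb–Douglas utilities coincide, so 55.2^α·26^(1−α) = 68^α·14^(1−α).
(55.2/68)^α = (14/26)^(1−α); take logs: α·ln(55.2/68) = (1−α)·ln(14/26), i.e. α·-0.208545 = (1−α)·-0.619039.
Thus α·(-0.827584) = -0.619039, so α = -0.619039/-0.827584 ≈ 0.748.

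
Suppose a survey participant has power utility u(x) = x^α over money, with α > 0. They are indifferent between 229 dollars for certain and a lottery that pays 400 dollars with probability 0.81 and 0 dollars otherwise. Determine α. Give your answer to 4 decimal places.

EU(lottery) = 0.81·400^α + 0.19·0 = 0.81·400^α.
Indifference: 229^α = 0.81·400^α, so (229/400)^α = 0.81.
Take logs: α = ln 0.81 / ln(229/400) ≈ 0.377811.

α ≈ 0.3778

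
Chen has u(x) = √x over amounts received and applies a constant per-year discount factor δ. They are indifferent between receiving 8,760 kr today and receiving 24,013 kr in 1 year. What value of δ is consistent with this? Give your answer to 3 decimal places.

δ ≈ 0.604

Indifference means u(8760) = δ · u(24013), so δ = u(8760)/u(24013).
Since u(x) = √x, δ = √(8760/24013) = 0.60399.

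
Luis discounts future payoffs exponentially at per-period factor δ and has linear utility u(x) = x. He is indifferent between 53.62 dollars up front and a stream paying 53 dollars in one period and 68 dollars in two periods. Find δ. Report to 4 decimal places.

The stream is worth 53δ + 68δ² today, so 53δ + 68δ² = 53.62.
That is, 68δ² + 53δ − 53.62 = 0, a quadratic in δ.
δ = (−53 + √(53² + 4·68·53.62)) / (2·68) = (−53 + √17393.64) / 136 ≈ 0.5800.

δ ≈ 0.5800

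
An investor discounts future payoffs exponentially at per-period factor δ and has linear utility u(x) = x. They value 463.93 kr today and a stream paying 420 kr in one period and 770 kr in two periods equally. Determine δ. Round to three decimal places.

δ ≈ 0.550

The stream is worth 420δ + 770δ² today, so 420δ + 770δ² = 463.93.
That is, 770δ² + 420δ − 463.93 = 0, a quadratic in δ.
By the quadratic formula (taking the positive root), δ = (−420 + √1605304.40) / 1540 ≈ 0.550.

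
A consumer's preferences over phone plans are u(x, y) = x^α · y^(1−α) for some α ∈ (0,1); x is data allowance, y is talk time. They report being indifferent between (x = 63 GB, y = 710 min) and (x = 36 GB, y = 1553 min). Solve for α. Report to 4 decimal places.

Set the two utilities equal: 63^α·710^(1−α) = 36^α·1553^(1−α).
(63/36)^α = (1553/710)^(1−α); take logs: α·ln(63/36) = (1−α)·ln(1553/710), i.e. α·0.5596158 = (1−α)·0.7826789.
Thus α·(1.3422947) = 0.7826789, so α = 0.7826789/1.3422947 ≈ 0.5831.

α ≈ 0.5831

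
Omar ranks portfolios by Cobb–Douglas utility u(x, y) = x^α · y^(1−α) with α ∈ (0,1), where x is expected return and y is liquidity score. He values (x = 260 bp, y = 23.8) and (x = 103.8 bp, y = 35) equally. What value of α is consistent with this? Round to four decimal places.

The Cobb–Douglas utilities coincide, so 260^α·23.8^(1−α) = 103.8^α·35^(1−α).
(260/103.8)^α = (35/23.8)^(1−α); take logs: α·ln(260/103.8) = (1−α)·ln(35/23.8), i.e. α·0.9182157 = (1−α)·0.3856625.
With A = 0.9182157 and B = 0.3856625: α·A = (1−α)·B, so α = B/(A+B) = 0.3856625/1.3038782 ≈ 0.2958.

α ≈ 0.2958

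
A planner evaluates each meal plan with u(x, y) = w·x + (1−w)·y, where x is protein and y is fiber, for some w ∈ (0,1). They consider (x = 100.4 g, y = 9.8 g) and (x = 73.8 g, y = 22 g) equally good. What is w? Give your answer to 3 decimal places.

w = 0.314

Equating utilities: w·100.4 + (1−w)·9.8 = w·73.8 + (1−w)·22.
Rearranging, 26.6·w − 12.2·(1−w) = 0.
The marginal rate of substitution is 12.2/26.6, so w = 12.2/(26.6+12.2) = 0.314.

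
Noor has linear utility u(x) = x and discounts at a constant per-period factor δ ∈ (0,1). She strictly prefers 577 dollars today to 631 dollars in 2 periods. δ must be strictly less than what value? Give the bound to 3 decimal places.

Under u(x) = x this choice says 577 > δ^2·631.
Dividing by 631: δ^2 < 0.91442. Both sides are positive, so the square root keeps the direction.
δ < (577/631)^(1/2) ≈ 0.956.

δ < 0.956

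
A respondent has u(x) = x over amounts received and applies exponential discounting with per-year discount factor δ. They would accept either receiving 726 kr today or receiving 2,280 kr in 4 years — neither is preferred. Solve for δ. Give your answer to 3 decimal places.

Equating discounted utilities: u(726) = δ^4·u(2280) ⇒ δ^4 = u(726)/u(2280).
With u(x) = x: δ^4 = 726/2280 = 0.31842.
Hence δ = (0.31842)^(1/4) = 0.75119.

δ ≈ 0.751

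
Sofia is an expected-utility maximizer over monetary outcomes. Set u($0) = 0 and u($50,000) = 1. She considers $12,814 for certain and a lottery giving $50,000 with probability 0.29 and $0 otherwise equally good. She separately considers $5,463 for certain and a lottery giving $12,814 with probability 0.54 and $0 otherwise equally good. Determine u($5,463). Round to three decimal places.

0.157

First, u($12,814) = 0.29·u($50,000) + 0.71·u($0) = 0.29.
Chaining: u($5,463) = 0.54·0.29 + 0.46·0.00 = 0.1566.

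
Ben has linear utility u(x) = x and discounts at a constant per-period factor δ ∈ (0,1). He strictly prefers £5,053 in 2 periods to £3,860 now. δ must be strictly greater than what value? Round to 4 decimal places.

Under u(x) = x this choice says 3860 < δ^2·5053.
Dividing by 5053: δ^2 > 0.76390. Both sides are positive, so the square root keeps the direction.
δ > 0.76390^(1/2) = 0.8740.

δ > 0.8740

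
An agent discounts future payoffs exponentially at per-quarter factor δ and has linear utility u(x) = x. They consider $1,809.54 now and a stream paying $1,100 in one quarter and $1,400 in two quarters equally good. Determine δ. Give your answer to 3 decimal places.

δ ≈ 0.810

The stream is worth 1100δ + 1400δ² today, so 1100δ + 1400δ² = 1809.54.
That is, 1400δ² + 1100δ − 1809.54 = 0, a quadratic in δ.
By the quadratic formula (taking the positive root), δ = (−1100 + √11343424.00) / 2800 ≈ 0.810.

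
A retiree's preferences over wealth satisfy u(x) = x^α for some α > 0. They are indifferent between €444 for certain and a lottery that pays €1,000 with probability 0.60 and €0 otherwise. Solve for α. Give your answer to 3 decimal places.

Since u(0) = 0, the lottery's EU is 0.60·1000^α.
Indifference: 444^α = 0.60·1000^α, so (444/1000)^α = 0.60.
α = ln(0.60) / ln(444/1000) = -0.510826/-0.811931 ≈ 0.629.

α ≈ 0.629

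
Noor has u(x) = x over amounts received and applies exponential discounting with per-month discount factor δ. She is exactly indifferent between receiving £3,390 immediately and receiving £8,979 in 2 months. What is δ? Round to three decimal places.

δ ≈ 0.614

Indifference means u(3390) = δ^2 · u(8979), so δ^2 = u(3390)/u(8979).
With u(x) = x: δ^2 = 3390/8979 = 0.37755.
Hence δ = (0.37755)^(1/2) = 0.61445.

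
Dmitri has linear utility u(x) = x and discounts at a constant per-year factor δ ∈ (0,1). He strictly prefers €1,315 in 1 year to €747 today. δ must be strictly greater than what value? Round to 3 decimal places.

Comparing present values: 747 < δ·1315.
Dividing through by 1315 gives δ > 0.56806.

δ > 0.568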